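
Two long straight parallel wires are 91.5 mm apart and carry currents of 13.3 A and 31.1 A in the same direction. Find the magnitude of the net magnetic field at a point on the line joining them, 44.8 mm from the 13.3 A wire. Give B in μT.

B ≈ 73.8 μT

Each long wire gives B = μ₀I/(2πd). Distances are d₁ = 0.0448 m and d₂ = 0.0467 m.
B₁ = 5.94×10⁻⁵ T, B₂ = 1.33×10⁻⁴ T.
Between parallel currents the two contributions point in opposite directions, so they subtract. B = |B₁ − B₂| = |5.94×10⁻⁵ − 1.33×10⁻⁴| = 7.38×10⁻⁵ T.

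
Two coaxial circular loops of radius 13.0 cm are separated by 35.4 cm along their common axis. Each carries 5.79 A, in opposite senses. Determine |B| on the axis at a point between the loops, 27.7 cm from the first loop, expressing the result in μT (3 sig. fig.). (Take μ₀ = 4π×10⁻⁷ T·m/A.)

Each loop contributes B = μ₀IR²/[2(R²+z²)^(3/2)] on the axis, with z measured from that loop.
Loop 1 (z = 0.277 m): B₁ = 2.15×10⁻⁶ T. Loop 2 (z = 0.077 m): B₂ = 1.78×10⁻⁵ T.
The fields oppose: B = |B₁ − B₂| = 1.57×10⁻⁵ T.

B ≈ 15.7 μT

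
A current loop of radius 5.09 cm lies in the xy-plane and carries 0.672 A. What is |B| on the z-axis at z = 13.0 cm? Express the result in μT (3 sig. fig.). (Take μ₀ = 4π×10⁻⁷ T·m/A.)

B ≈ 0.402 μT

On the axis of a circular loop, B = μ₀IR² / [2(R²+z²)^(3/2)].
R² + z² = (0.0509)² + (0.13)² = 0.01949 m², and (R²+z²)^(3/2) = 2.72×10⁻³ m³.
B = (4π×10⁻⁷ × 0.672 × 0.002591) / (2 × 2.72×10⁻³) = 4.02×10⁻⁷ T.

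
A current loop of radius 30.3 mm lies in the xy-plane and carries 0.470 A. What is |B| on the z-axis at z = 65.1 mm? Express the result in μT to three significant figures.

On the axis of a circular loop, B = μ₀IR² / [2(R²+z²)^(3/2)].
R² + z² = (0.0303)² + (0.0651)² = 0.005156 m², and (R²+z²)^(3/2) = 3.70×10⁻⁴ m³.
B = (4π×10⁻⁷ × 0.470 × 0.0009181) / (2 × 3.70×10⁻⁴) = 7.32×10⁻⁷ T.

B ≈ 0.732 μT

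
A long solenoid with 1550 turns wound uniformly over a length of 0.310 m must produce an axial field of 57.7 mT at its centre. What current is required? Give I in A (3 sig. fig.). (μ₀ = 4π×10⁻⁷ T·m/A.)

Inside a long solenoid B = μ₀nI with n = 5000 m⁻¹, so I = B/(μ₀n).
I = 5.77×10⁻² / (4π×10⁻⁷ × 5000) = 9.18 A.

I ≈ 9.18 A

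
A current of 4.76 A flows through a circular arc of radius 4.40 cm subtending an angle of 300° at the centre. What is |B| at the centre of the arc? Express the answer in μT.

B ≈ 56.6 μT

The Biot–Savart field of a circular arc at its centre is B = μ₀Iφ/(4πR), with φ = 5.236 rad.
B = (4π×10⁻⁷ × 4.76 × 5.236) / (4π × 0.044) = 5.66×10⁻⁵ T.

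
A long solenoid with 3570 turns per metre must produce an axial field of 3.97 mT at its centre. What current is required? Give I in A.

I ≈ 0.885 A

Inside a long solenoid B = μ₀nI with n = 3570 m⁻¹, so I = B/(μ₀n).
I = 3.97×10⁻³ / (4π×10⁻⁷ × 3570) = 0.885 A.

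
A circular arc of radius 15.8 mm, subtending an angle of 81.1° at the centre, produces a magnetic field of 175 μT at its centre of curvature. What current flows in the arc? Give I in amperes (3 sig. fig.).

For a circular arc, B = μ₀Iφ/(4πR) with φ in radians; here φ = 1.415 rad.
So I = 4πRB/(μ₀φ) = 4π × 0.0158 × 1.75×10⁻⁴ / (4π×10⁻⁷ × 1.415) = 19.5 A.

I ≈ 19.5 A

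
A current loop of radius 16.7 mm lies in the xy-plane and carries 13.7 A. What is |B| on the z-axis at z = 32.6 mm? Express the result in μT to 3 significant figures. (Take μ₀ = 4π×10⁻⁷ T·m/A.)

On the axis of a circular loop, B = μ₀IR² / [2(R²+z²)^(3/2)].
R² + z² = (0.0167)² + (0.0326)² = 0.001342 m², and (R²+z²)^(3/2) = 4.91×10⁻⁵ m³.
B = (4π×10⁻⁷ × 13.7 × 0.0002789) / (2 × 4.91×10⁻⁵) = 4.89×10⁻⁵ T.

B ≈ 48.9 μT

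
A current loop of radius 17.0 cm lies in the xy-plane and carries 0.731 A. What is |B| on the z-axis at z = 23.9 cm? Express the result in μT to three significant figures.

On the axis of a circular loop, B = μ₀IR² / [2(R²+z²)^(3/2)].
R² + z² = (0.17)² + (0.239)² = 0.08602 m², and (R²+z²)^(3/2) = 2.52×10⁻² m³.
B = (4π×10⁻⁷ × 0.731 × 0.0289) / (2 × 2.52×10⁻²) = 5.26×10⁻⁷ T.

B ≈ 0.526 μT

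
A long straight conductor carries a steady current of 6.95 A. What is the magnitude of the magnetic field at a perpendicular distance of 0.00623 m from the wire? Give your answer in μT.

B ≈ 223 μT

For an infinitely long straight wire, B = μ₀I/(2πd).
B = (4π×10⁻⁷ × 6.95) / (2π × 0.00623) = 2.23×10⁻⁴ T.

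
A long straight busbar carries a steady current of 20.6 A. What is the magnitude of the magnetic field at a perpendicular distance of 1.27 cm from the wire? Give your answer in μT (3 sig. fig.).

B ≈ 324 μT

For an infinitely long straight wire, B = μ₀I/(2πd).
B = (4π×10⁻⁷ × 20.6) / (2π × 0.0127) = 3.24×10⁻⁴ T.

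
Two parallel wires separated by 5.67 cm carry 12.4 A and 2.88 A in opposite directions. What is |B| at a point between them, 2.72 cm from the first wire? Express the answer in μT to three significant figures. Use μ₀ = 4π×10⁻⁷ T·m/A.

B ≈ 111 μT

Each long wire gives B = μ₀I/(2πd). Distances are d₁ = 0.0272 m and d₂ = 0.0295 m.
B₁ = 9.12×10⁻⁵ T, B₂ = 1.95×10⁻⁵ T.
Between antiparallel currents both contributions point the same way, so they add. B = B₁ + B₂ = 9.12×10⁻⁵ + 1.95×10⁻⁵ = 1.11×10⁻⁴ T.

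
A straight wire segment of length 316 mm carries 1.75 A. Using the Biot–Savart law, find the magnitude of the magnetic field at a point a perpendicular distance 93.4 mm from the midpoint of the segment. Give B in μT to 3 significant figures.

For a finite straight segment, B = (μ₀I/4πd)(sinθ₁ + sinθ₂), where θ₁, θ₂ are the angles from the perpendicular to each end.
The perpendicular from the point meets the wire at its midpoint, so each end is L/2 = 0.158 m away along the wire.
sinθ₁ = 0.158/√(0.158²+0.0934²) = 0.8608; sinθ₂ = 0.158/√(0.158²+0.0934²) = 0.8608.
B = (4π×10⁻⁷ × 1.75) / (4π × 0.0934) × (0.8608 + 0.8608) = 3.23×10⁻⁶ T.

B ≈ 3.23 μT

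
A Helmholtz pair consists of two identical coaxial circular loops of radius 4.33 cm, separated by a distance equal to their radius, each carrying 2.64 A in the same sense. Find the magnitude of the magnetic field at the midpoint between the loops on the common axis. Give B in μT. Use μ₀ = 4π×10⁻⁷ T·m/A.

B ≈ 54.8 μT

Each loop contributes B = μ₀IR²/[2(R²+z²)^(3/2)] on the axis, with z measured from that loop.
Loop 1 (z = 0.02165 m): B₁ = 2.74×10⁻⁵ T. Loop 2 (z = 0.02165 m): B₂ = 2.74×10⁻⁵ T.
The fields add: B = B₁ + B₂ = 5.48×10⁻⁵ T.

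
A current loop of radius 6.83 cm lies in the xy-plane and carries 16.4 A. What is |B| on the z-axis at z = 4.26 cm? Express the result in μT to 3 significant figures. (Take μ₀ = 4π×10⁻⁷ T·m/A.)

On the axis of a circular loop, B = μ₀IR² / [2(R²+z²)^(3/2)].
R² + z² = (0.0683)² + (0.0426)² = 0.00648 m², and (R²+z²)^(3/2) = 5.22×10⁻⁴ m³.
B = (4π×10⁻⁷ × 16.4 × 0.004665) / (2 × 5.22×10⁻⁴) = 9.22×10⁻⁵ T.

B ≈ 92.2 μT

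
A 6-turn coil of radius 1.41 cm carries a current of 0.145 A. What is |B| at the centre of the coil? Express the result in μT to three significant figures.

For an N-turn flat coil, B = Nμ₀I/(2R) with R = 0.0141 m.
B = 6 × 6.46×10⁻⁶ T = 3.88×10⁻⁵ T.

B ≈ 38.8 μT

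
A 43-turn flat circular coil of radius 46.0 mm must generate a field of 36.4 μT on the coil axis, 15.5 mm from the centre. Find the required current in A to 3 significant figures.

For an N-turn coil, B = Nμ₀IR²/[2(R²+z²)^(3/2)] with R = 0.046 m, z = 0.0155 m, so I = 2B(R²+z²)^(3/2)/(Nμ₀R²) = 2 × 3.64×10⁻⁵ × 1.14×10⁻⁴ / (43 × 4π×10⁻⁷ × 0.002116) = 7.28×10⁻² A.

I ≈ 0.0728 A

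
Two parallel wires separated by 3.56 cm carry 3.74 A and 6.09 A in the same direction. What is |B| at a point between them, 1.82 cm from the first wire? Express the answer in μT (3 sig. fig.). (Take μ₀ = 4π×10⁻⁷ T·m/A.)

Each long wire gives B = μ₀I/(2πd). Distances are d₁ = 0.0182 m and d₂ = 0.0174 m.
B₁ = 4.11×10⁻⁵ T, B₂ = 7.00×10⁻⁵ T.
Between parallel currents the two contributions point in opposite directions, so they subtract. B = |B₁ − B₂| = |4.11×10⁻⁵ − 7.00×10⁻⁵| = 2.89×10⁻⁵ T.

B ≈ 28.9 μT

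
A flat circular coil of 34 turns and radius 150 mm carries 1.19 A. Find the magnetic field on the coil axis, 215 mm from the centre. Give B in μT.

B ≈ 31.7 μT

For an N-turn flat coil, B = Nμ₀IR²/[2(R²+z²)^(3/2)] with R = 0.15 m, z = 0.215 m.
B = 34 × 9.34×10⁻⁷ T = 3.17×10⁻⁵ T.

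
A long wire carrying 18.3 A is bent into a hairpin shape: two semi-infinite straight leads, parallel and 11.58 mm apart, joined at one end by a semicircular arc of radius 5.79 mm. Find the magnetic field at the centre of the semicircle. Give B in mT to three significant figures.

The semicircular arc contributes B_arc = μ₀I·π/(4πR) = μ₀I/(4R) = 9.93×10⁻⁴ T.
Each semi-infinite lead is at perpendicular distance R = 0.00579 m from the centre, with the perpendicular foot at its near end, so it contributes μ₀I/(4πR); both point the same way, together 6.32×10⁻⁴ T.
Arc and leads all point the same direction: B = 9.93×10⁻⁴ + 6.32×10⁻⁴ = 1.63×10⁻³ T.

B ≈ 1.63 mT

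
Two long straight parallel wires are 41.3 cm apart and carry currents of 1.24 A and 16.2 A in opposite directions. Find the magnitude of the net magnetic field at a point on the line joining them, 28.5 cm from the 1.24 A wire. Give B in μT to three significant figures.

B ≈ 26.2 μT

Each long wire gives B = μ₀I/(2πd). Distances are d₁ = 0.285 m and d₂ = 0.128 m.
B₁ = 8.70×10⁻⁷ T, B₂ = 2.53×10⁻⁵ T.
Between antiparallel currents both contributions point the same way, so they add. B = B₁ + B₂ = 8.70×10⁻⁷ + 2.53×10⁻⁵ = 2.62×10⁻⁵ T.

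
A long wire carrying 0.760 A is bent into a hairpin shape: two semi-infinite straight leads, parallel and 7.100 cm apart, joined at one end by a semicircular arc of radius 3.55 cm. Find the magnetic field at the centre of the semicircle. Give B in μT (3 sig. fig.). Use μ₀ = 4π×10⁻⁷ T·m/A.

B ≈ 11.0 μT

The semicircular arc contributes B_arc = μ₀I·π/(4πR) = μ₀I/(4R) = 6.73×10⁻⁶ T.
Each semi-infinite lead is at perpendicular distance R = 0.0355 m from the centre, with the perpendicular foot at its near end, so it contributes μ₀I/(4πR); both point the same way, together 4.28×10⁻⁶ T.
Arc and leads all point the same direction: B = 6.73×10⁻⁶ + 4.28×10⁻⁶ = 1.10×10⁻⁵ T.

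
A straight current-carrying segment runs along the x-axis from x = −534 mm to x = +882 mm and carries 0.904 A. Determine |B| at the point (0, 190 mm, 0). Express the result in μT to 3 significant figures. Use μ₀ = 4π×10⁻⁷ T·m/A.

For a finite straight segment, B = (μ₀I/4πd)(sinθ₁ + sinθ₂), where θ₁, θ₂ are the angles from the perpendicular to each end.
The perpendicular distance is d = 0.19 m; the end-offsets along the wire are a = 0.534 m and b = 0.882 m.
sinθ₁ = 0.534/√(0.534²+0.19²) = 0.9421; sinθ₂ = 0.882/√(0.882²+0.19²) = 0.9776.
B = (4π×10⁻⁷ × 0.904) / (4π × 0.19) × (0.9421 + 0.9776) = 9.13×10⁻⁷ T.

B ≈ 0.913 μT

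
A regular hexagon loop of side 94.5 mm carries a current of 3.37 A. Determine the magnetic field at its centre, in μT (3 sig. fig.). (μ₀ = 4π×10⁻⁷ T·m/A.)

B ≈ 24.7 μT

Each side is a finite straight segment at perpendicular distance d = a/(2 tan(π/6)) = 0.08184 m from the centre, with end-angles ±π/6.
One side contributes B₁ = (μ₀I/4πd)·2 sin(π/6) = 4.12×10⁻⁶ T.
All 6 sides add in the same direction: B = 6 × 4.12×10⁻⁶ = 2.47×10⁻⁵ T.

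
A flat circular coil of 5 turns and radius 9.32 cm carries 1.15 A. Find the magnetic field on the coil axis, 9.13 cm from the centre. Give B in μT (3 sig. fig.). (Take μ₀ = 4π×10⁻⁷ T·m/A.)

For an N-turn flat coil, B = Nμ₀IR²/[2(R²+z²)^(3/2)] with R = 0.0932 m, z = 0.0913 m.
B = 5 × 2.83×10⁻⁶ T = 1.41×10⁻⁵ T.

B ≈ 14.1 μT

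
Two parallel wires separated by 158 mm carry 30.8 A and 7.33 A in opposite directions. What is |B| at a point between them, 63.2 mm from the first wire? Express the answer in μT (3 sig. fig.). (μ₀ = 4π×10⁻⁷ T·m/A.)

Each long wire gives B = μ₀I/(2πd). Distances are d₁ = 0.0632 m and d₂ = 0.0948 m.
B₁ = 9.75×10⁻⁵ T, B₂ = 1.55×10⁻⁵ T.
Between antiparallel currents both contributions point the same way, so they add. B = B₁ + B₂ = 9.75×10⁻⁵ + 1.55×10⁻⁵ = 1.13×10⁻⁴ T.

B ≈ 113 μT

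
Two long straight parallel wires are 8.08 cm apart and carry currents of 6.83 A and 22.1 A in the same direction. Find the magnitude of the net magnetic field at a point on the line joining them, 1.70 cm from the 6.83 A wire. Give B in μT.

B ≈ 11.1 μT

Each long wire gives B = μ₀I/(2πd). Distances are d₁ = 0.017 m and d₂ = 0.0638 m.
B₁ = 8.04×10⁻⁵ T, B₂ = 6.93×10⁻⁵ T.
Between parallel currents the two contributions point in opposite directions, so they subtract. B = |B₁ − B₂| = |8.04×10⁻⁵ − 6.93×10⁻⁵| = 1.11×10⁻⁵ T.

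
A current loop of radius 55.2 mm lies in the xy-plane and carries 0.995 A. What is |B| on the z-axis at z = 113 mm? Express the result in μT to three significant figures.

B ≈ 0.958 μT

On the axis of a circular loop, B = μ₀IR² / [2(R²+z²)^(3/2)].
R² + z² = (0.0552)² + (0.113)² = 0.01582 m², and (R²+z²)^(3/2) = 1.99×10⁻³ m³.
B = (4π×10⁻⁷ × 0.995 × 0.003047) / (2 × 1.99×10⁻³) = 9.58×10⁻⁷ T.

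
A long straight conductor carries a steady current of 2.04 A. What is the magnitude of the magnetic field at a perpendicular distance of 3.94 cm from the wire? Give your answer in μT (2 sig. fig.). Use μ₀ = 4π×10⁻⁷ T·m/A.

B ≈ 10 μT

For an infinitely long straight wire, B = μ₀I/(2πd).
B = (4π×10⁻⁷ × 2.04) / (2π × 0.0394) = 1.04×10⁻⁵ T.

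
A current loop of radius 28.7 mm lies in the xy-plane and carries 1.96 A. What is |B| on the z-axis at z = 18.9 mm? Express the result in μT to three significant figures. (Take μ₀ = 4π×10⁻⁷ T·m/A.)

On the axis of a circular loop, B = μ₀IR² / [2(R²+z²)^(3/2)].
R² + z² = (0.0287)² + (0.0189)² = 0.001181 m², and (R²+z²)^(3/2) = 4.06×10⁻⁵ m³.
B = (4π×10⁻⁷ × 1.96 × 0.0008237) / (2 × 4.06×10⁻⁵) = 2.50×10⁻⁵ T.

B ≈ 25.0 μT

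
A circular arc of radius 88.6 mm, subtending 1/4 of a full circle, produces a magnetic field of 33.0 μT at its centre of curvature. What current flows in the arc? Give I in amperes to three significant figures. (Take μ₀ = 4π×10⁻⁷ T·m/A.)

I ≈ 18.6 A

For a circular arc, B = μ₀Iφ/(4πR) with φ in radians; here φ = 1.571 rad.
So I = 4πRB/(μ₀φ) = 4π × 0.0886 × 3.30×10⁻⁵ / (4π×10⁻⁷ × 1.571) = 18.6 A.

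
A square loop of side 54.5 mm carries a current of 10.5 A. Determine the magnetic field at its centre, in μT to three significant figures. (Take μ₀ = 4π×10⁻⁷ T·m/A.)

Each side is a finite straight segment at perpendicular distance d = a/(2 tan(π/4)) = 0.02725 m from the centre, with end-angles ±π/4.
One side contributes B₁ = (μ₀I/4πd)·2 sin(π/4) = 5.45×10⁻⁵ T.
All 4 sides add in the same direction: B = 4 × 5.45×10⁻⁵ = 2.18×10⁻⁴ T.

B ≈ 218 μT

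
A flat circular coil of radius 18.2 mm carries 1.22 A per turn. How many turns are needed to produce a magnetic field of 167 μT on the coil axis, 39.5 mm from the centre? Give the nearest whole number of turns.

N = 54

For an N-turn coil, B = Nμ₀IR²/[2(R²+z²)^(3/2)]. A single turn gives B₁ = 3.09×10⁻⁶ T with R = 0.0182 m, z = 0.0395 m.
N = B/B₁ = 1.67×10⁻⁴ / 3.09×10⁻⁶ = 54.11.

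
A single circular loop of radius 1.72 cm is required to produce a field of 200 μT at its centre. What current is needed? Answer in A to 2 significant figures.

I ≈ 5.5 A

At the centre of a circular loop B = μ₀I/(2R), so I = 2RB/μ₀.
With R = 0.0172 m, I = 2 × 0.0172 × 2.00×10⁻⁴ / (4π×10⁻⁷) = 5.47 A.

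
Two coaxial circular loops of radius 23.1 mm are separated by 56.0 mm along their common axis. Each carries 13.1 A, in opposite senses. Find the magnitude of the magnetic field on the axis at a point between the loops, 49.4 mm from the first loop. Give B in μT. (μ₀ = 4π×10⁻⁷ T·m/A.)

Each loop contributes B = μ₀IR²/[2(R²+z²)^(3/2)] on the axis, with z measured from that loop.
Loop 1 (z = 0.0494 m): B₁ = 2.71×10⁻⁵ T. Loop 2 (z = 0.0066 m): B₂ = 3.17×10⁻⁴ T.
The fields oppose: B = |B₁ − B₂| = 2.90×10⁻⁴ T.

B ≈ 290 μT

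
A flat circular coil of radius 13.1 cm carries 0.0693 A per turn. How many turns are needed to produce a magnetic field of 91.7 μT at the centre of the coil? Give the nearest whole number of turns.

For an N-turn coil, B = Nμ₀I/(2R). A single turn gives B₁ = 3.32×10⁻⁷ T with R = 0.131 m.
N = B/B₁ = 9.17×10⁻⁵ / 3.32×10⁻⁷ = 275.88.

N = 276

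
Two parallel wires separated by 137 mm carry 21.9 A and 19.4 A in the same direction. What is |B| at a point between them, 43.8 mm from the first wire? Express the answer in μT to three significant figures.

B ≈ 58.4 μT

Each long wire gives B = μ₀I/(2πd). Distances are d₁ = 0.0438 m and d₂ = 0.0932 m.
B₁ = 1.00×10⁻⁴ T, B₂ = 4.16×10⁻⁵ T.
Between parallel currents the two contributions point in opposite directions, so they subtract. B = |B₁ − B₂| = |1.00×10⁻⁴ − 4.16×10⁻⁵| = 5.84×10⁻⁵ T.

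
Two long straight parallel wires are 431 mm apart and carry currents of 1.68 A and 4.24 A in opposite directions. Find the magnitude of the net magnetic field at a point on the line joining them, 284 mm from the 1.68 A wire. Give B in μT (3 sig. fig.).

B ≈ 6.95 μT

Each long wire gives B = μ₀I/(2πd). Distances are d₁ = 0.284 m and d₂ = 0.147 m.
B₁ = 1.18×10⁻⁶ T, B₂ = 5.77×10⁻⁶ T.
Between antiparallel currents both contributions point the same way, so they add. B = B₁ + B₂ = 1.18×10⁻⁶ + 5.77×10⁻⁶ = 6.95×10⁻⁶ T.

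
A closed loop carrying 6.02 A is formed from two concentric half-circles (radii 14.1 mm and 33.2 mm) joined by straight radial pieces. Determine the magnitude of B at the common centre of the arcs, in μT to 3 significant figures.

The radial connectors point toward the centre, so dl × r̂ = 0 and they contribute nothing.
Each semicircle gives μ₀I/(4R): inner arc 1.34×10⁻⁴ T, outer arc 5.70×10⁻⁵ T.
The two arcs carry current in opposite angular senses, so their fields oppose: B = |1.34×10⁻⁴ − 5.70×10⁻⁵| = 7.72×10⁻⁵ T.

B ≈ 77.2 μT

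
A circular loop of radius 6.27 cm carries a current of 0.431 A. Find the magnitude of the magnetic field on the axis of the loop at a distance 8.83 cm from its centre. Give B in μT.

On the axis of a circular loop, B = μ₀IR² / [2(R²+z²)^(3/2)].
R² + z² = (0.0627)² + (0.0883)² = 0.01173 m², and (R²+z²)^(3/2) = 1.27×10⁻³ m³.
B = (4π×10⁻⁷ × 0.431 × 0.003931) / (2 × 1.27×10⁻³) = 8.38×10⁻⁷ T.

B ≈ 0.838 μT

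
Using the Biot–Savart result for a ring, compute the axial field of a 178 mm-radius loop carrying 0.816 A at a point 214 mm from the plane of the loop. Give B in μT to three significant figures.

B ≈ 0.753 μT

On the axis of a circular loop, B = μ₀IR² / [2(R²+z²)^(3/2)].
R² + z² = (0.178)² + (0.214)² = 0.07748 m², and (R²+z²)^(3/2) = 2.16×10⁻² m³.
B = (4π×10⁻⁷ × 0.816 × 0.03168) / (2 × 2.16×10⁻²) = 7.53×10⁻⁷ T.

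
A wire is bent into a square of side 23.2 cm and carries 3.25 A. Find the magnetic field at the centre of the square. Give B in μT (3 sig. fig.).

Each side is a finite straight segment at perpendicular distance d = a/(2 tan(π/4)) = 0.116 m from the centre, with end-angles ±π/4.
One side contributes B₁ = (μ₀I/4πd)·2 sin(π/4) = 3.96×10⁻⁶ T.
All 4 sides add in the same direction: B = 4 × 3.96×10⁻⁶ = 1.58×10⁻⁵ T.

B ≈ 15.8 μT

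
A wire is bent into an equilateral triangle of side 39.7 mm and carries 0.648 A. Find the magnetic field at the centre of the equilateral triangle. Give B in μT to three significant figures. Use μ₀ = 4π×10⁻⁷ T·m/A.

Each side is a finite straight segment at perpendicular distance d = a/(2 tan(π/3)) = 0.01146 m from the centre, with end-angles ±π/3.
One side contributes B₁ = (μ₀I/4πd)·2 sin(π/3) = 9.79×10⁻⁶ T.
All 3 sides add in the same direction: B = 3 × 9.79×10⁻⁶ = 2.94×10⁻⁵ T.

B ≈ 29.4 μT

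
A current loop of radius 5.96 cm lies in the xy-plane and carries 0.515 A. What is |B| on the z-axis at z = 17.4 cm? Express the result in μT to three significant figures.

On the axis of a circular loop, B = μ₀IR² / [2(R²+z²)^(3/2)].
R² + z² = (0.0596)² + (0.174)² = 0.03383 m², and (R²+z²)^(3/2) = 6.22×10⁻³ m³.
B = (4π×10⁻⁷ × 0.515 × 0.003552) / (2 × 6.22×10⁻³) = 1.85×10⁻⁷ T.

B ≈ 0.185 μT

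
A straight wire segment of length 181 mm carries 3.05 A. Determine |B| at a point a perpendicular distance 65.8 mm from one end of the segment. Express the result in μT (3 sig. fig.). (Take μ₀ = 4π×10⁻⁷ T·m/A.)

For a finite straight segment, B = (μ₀I/4πd)(sinθ₁ + sinθ₂), where θ₁, θ₂ are the angles from the perpendicular to each end.
The perpendicular foot is at one end, so the two end-offsets along the wire are 0 and L = 0.181 m.
sinθ₁ = 0/√(0²+0.0658²) = 0.0000; sinθ₂ = 0.181/√(0.181²+0.0658²) = 0.9398.
B = (4π×10⁻⁷ × 3.05) / (4π × 0.0658) × (0.0000 + 0.9398) = 4.36×10⁻⁶ T.

B ≈ 4.36 μT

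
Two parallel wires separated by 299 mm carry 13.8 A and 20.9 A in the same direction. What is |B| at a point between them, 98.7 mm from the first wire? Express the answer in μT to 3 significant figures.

B ≈ 7.09 μT

Each long wire gives B = μ₀I/(2πd). Distances are d₁ = 0.0987 m and d₂ = 0.2003 m.
B₁ = 2.80×10⁻⁵ T, B₂ = 2.09×10⁻⁵ T.
Between parallel currents the two contributions point in opposite directions, so they subtract. B = |B₁ − B₂| = |2.80×10⁻⁵ − 2.09×10⁻⁵| = 7.09×10⁻⁶ T.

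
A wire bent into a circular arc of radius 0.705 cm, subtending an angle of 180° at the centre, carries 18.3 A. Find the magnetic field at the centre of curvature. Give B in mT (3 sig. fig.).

B ≈ 0.815 mT

The Biot–Savart field of a circular arc at its centre is B = μ₀Iφ/(4πR), with φ = 3.142 rad.
B = (4π×10⁻⁷ × 18.3 × 3.142) / (4π × 0.00705) = 8.15×10⁻⁴ T.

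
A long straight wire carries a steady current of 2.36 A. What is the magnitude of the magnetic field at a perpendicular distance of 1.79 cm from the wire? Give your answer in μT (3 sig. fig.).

For an infinitely long straight wire, B = μ₀I/(2πd).
B = (4π×10⁻⁷ × 2.36) / (2π × 0.0179) = 2.64×10⁻⁵ T.

B ≈ 26.4 μT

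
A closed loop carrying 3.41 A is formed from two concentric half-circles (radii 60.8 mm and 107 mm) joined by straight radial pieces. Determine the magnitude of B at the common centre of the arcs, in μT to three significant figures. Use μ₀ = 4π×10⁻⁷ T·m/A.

The radial connectors point toward the centre, so dl × r̂ = 0 and they contribute nothing.
Each semicircle gives μ₀I/(4R): inner arc 1.76×10⁻⁵ T, outer arc 1.00×10⁻⁵ T.
The two arcs carry current in opposite angular senses, so their fields oppose: B = |1.76×10⁻⁵ − 1.00×10⁻⁵| = 7.61×10⁻⁶ T.

B ≈ 7.61 μT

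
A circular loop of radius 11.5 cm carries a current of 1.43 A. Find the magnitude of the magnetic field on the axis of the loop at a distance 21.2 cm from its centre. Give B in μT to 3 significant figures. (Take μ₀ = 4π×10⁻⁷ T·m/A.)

B ≈ 0.847 μT

On the axis of a circular loop, B = μ₀IR² / [2(R²+z²)^(3/2)].
R² + z² = (0.115)² + (0.212)² = 0.05817 m², and (R²+z²)^(3/2) = 1.40×10⁻² m³.
B = (4π×10⁻⁷ × 1.43 × 0.01323) / (2 × 1.40×10⁻²) = 8.47×10⁻⁷ T.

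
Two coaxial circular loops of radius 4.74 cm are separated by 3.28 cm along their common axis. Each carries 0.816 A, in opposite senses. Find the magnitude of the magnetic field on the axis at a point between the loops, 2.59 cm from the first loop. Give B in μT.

Each loop contributes B = μ₀IR²/[2(R²+z²)^(3/2)] on the axis, with z measured from that loop.
Loop 1 (z = 0.0259 m): B₁ = 7.31×10⁻⁶ T. Loop 2 (z = 0.0069 m): B₂ = 1.05×10⁻⁵ T.
The fields oppose: B = |B₁ − B₂| = 3.17×10⁻⁶ T.

B ≈ 3.17 μT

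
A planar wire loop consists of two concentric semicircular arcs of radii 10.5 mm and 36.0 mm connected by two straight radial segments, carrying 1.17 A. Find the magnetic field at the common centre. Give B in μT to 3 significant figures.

The radial connectors point toward the centre, so dl × r̂ = 0 and they contribute nothing.
Each semicircle gives μ₀I/(4R): inner arc 3.50×10⁻⁵ T, outer arc 1.02×10⁻⁵ T.
The two arcs carry current in opposite angular senses, so their fields oppose: B = |3.50×10⁻⁵ − 1.02×10⁻⁵| = 2.48×10⁻⁵ T.

B ≈ 24.8 μT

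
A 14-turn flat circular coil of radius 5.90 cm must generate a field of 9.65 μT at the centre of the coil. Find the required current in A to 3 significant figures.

For an N-turn coil, B = Nμ₀I/(2R) with R = 0.059 m, so I = 2RB/(Nμ₀) = 2 × 0.059 × 9.65×10⁻⁶ / (14 × 4π×10⁻⁷) = 6.47×10⁻² A.

I ≈ 0.0647 A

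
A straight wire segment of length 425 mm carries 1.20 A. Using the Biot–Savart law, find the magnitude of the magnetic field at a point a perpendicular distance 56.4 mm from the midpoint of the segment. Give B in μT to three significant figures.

For a finite straight segment, B = (μ₀I/4πd)(sinθ₁ + sinθ₂), where θ₁, θ₂ are the angles from the perpendicular to each end.
The perpendicular from the point meets the wire at its midpoint, so each end is L/2 = 0.2125 m away along the wire.
sinθ₁ = 0.2125/√(0.2125²+0.0564²) = 0.9665; sinθ₂ = 0.2125/√(0.2125²+0.0564²) = 0.9665.
B = (4π×10⁻⁷ × 1.20) / (4π × 0.0564) × (0.9665 + 0.9665) = 4.11×10⁻⁶ T.

B ≈ 4.11 μT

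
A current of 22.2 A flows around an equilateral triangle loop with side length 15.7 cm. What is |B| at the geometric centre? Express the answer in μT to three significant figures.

Each side is a finite straight segment at perpendicular distance d = a/(2 tan(π/3)) = 0.04532 m from the centre, with end-angles ±π/3.
One side contributes B₁ = (μ₀I/4πd)·2 sin(π/3) = 8.48×10⁻⁵ T.
All 3 sides add in the same direction: B = 3 × 8.48×10⁻⁵ = 2.55×10⁻⁴ T.

B ≈ 255 μT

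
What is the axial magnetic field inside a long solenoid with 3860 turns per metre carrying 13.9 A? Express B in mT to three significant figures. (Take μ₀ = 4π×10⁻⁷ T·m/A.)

B ≈ 67.4 mT

Inside a long solenoid, B = μ₀nI with n = 3860 turns/m.
B = 4π×10⁻⁷ × 3860 × 13.9 = 6.74×10⁻² T.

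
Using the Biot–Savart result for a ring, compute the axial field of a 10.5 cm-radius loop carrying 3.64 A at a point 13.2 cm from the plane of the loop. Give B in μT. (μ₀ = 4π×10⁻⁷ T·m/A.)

B ≈ 5.25 μT

On the axis of a circular loop, B = μ₀IR² / [2(R²+z²)^(3/2)].
R² + z² = (0.105)² + (0.132)² = 0.02845 m², and (R²+z²)^(3/2) = 4.80×10⁻³ m³.
B = (4π×10⁻⁷ × 3.64 × 0.01102) / (2 × 4.80×10⁻³) = 5.25×10⁻⁶ T.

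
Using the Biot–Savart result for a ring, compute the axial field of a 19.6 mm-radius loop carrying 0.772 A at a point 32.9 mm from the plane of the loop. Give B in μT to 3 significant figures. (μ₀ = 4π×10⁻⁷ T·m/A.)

On the axis of a circular loop, B = μ₀IR² / [2(R²+z²)^(3/2)].
R² + z² = (0.0196)² + (0.0329)² = 0.001467 m², and (R²+z²)^(3/2) = 5.62×10⁻⁵ m³.
B = (4π×10⁻⁷ × 0.772 × 0.0003842) / (2 × 5.62×10⁻⁵) = 3.32×10⁻⁶ T.

B ≈ 3.32 μT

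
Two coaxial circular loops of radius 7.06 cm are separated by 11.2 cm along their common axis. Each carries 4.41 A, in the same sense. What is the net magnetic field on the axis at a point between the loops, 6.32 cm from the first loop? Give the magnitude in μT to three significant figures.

B ≈ 38.1 μT

Each loop contributes B = μ₀IR²/[2(R²+z²)^(3/2)] on the axis, with z measured from that loop.
Loop 1 (z = 0.0632 m): B₁ = 1.62×10⁻⁵ T. Loop 2 (z = 0.0488 m): B₂ = 2.18×10⁻⁵ T.
The fields add: B = B₁ + B₂ = 3.81×10⁻⁵ T.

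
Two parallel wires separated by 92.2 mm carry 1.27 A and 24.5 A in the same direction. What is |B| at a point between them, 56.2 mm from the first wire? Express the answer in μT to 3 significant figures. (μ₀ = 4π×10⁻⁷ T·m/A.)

B ≈ 132 μT

Each long wire gives B = μ₀I/(2πd). Distances are d₁ = 0.0562 m and d₂ = 0.036 m.
B₁ = 4.52×10⁻⁶ T, B₂ = 1.36×10⁻⁴ T.
Between parallel currents the two contributions point in opposite directions, so they subtract. B = |B₁ − B₂| = |4.52×10⁻⁶ − 1.36×10⁻⁴| = 1.32×10⁻⁴ T.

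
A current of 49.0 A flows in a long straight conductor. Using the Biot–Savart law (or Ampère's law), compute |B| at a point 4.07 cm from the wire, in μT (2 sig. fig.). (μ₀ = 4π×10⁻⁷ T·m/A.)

For an infinitely long straight wire, B = μ₀I/(2πd).
B = (4π×10⁻⁷ × 49.0) / (2π × 0.0407) = 2.41×10⁻⁴ T.

B ≈ 240 μT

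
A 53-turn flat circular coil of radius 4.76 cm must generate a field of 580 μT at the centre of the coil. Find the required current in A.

For an N-turn coil, B = Nμ₀I/(2R) with R = 0.0476 m, so I = 2RB/(Nμ₀) = 2 × 0.0476 × 5.80×10⁻⁴ / (53 × 4π×10⁻⁷) = 0.829 A.

I ≈ 0.829 A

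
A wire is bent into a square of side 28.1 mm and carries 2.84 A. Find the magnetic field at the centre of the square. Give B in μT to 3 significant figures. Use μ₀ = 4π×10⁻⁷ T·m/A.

B ≈ 114 μT

Each side is a finite straight segment at perpendicular distance d = a/(2 tan(π/4)) = 0.01405 m from the centre, with end-angles ±π/4.
One side contributes B₁ = (μ₀I/4πd)·2 sin(π/4) = 2.86×10⁻⁵ T.
All 4 sides add in the same direction: B = 4 × 2.86×10⁻⁵ = 1.14×10⁻⁴ T.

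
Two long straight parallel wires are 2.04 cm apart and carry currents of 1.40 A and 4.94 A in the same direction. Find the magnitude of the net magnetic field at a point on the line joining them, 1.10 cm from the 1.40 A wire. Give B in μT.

B ≈ 79.7 μT

Each long wire gives B = μ₀I/(2πd). Distances are d₁ = 0.011 m and d₂ = 0.0094 m.
B₁ = 2.55×10⁻⁵ T, B₂ = 1.05×10⁻⁴ T.
Between parallel currents the two contributions point in opposite directions, so they subtract. B = |B₁ − B₂| = |2.55×10⁻⁵ − 1.05×10⁻⁴| = 7.97×10⁻⁵ T.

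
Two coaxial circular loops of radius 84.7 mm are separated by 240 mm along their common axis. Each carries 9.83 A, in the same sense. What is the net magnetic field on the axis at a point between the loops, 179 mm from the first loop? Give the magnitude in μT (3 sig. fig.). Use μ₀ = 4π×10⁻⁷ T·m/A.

B ≈ 44.7 μT

Each loop contributes B = μ₀IR²/[2(R²+z²)^(3/2)] on the axis, with z measured from that loop.
Loop 1 (z = 0.179 m): B₁ = 5.71×10⁻⁶ T. Loop 2 (z = 0.061 m): B₂ = 3.90×10⁻⁵ T.
The fields add: B = B₁ + B₂ = 4.47×10⁻⁵ T.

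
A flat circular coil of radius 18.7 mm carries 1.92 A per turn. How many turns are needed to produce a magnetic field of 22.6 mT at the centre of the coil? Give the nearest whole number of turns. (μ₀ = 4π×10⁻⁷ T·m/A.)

For an N-turn coil, B = Nμ₀I/(2R). A single turn gives B₁ = 6.45×10⁻⁵ T with R = 0.0187 m.
N = B/B₁ = 2.26×10⁻² / 6.45×10⁻⁵ = 350.32.

N = 350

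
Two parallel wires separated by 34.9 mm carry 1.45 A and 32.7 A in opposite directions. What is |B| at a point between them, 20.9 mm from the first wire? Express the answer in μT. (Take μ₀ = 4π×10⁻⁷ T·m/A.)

B ≈ 481 μT

Each long wire gives B = μ₀I/(2πd). Distances are d₁ = 0.0209 m and d₂ = 0.014 m.
B₁ = 1.39×10⁻⁵ T, B₂ = 4.67×10⁻⁴ T.
Between antiparallel currents both contributions point the same way, so they add. B = B₁ + B₂ = 1.39×10⁻⁵ + 4.67×10⁻⁴ = 4.81×10⁻⁴ T.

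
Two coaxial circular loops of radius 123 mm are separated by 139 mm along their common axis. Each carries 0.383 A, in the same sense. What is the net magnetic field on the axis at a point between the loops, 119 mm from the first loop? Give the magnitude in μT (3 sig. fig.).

B ≈ 2.61 μT

Each loop contributes B = μ₀IR²/[2(R²+z²)^(3/2)] on the axis, with z measured from that loop.
Loop 1 (z = 0.119 m): B₁ = 7.26×10⁻⁷ T. Loop 2 (z = 0.02 m): B₂ = 1.88×10⁻⁶ T.
The fields add: B = B₁ + B₂ = 2.61×10⁻⁶ T.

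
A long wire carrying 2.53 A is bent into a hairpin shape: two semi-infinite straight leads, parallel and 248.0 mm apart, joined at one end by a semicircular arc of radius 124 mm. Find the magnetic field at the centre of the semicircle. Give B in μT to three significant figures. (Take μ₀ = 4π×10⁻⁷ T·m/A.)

B ≈ 10.5 μT

The semicircular arc contributes B_arc = μ₀I·π/(4πR) = μ₀I/(4R) = 6.41×10⁻⁶ T.
Each semi-infinite lead is at perpendicular distance R = 0.124 m from the centre, with the perpendicular foot at its near end, so it contributes μ₀I/(4πR); both point the same way, together 4.08×10⁻⁶ T.
Arc and leads all point the same direction: B = 6.41×10⁻⁶ + 4.08×10⁻⁶ = 1.05×10⁻⁵ T.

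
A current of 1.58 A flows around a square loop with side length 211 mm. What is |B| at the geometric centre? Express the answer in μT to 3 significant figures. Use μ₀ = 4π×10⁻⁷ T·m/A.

B ≈ 8.47 μT

Each side is a finite straight segment at perpendicular distance d = a/(2 tan(π/4)) = 0.1055 m from the centre, with end-angles ±π/4.
One side contributes B₁ = (μ₀I/4πd)·2 sin(π/4) = 2.12×10⁻⁶ T.
All 4 sides add in the same direction: B = 4 × 2.12×10⁻⁶ = 8.47×10⁻⁶ T.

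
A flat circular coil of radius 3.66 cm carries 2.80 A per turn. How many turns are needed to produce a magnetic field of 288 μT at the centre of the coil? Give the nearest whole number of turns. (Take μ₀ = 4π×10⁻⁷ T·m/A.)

N = 6

For an N-turn coil, B = Nμ₀I/(2R). A single turn gives B₁ = 4.81×10⁻⁵ T with R = 0.0366 m.
N = B/B₁ = 2.88×10⁻⁴ / 4.81×10⁻⁵ = 5.99.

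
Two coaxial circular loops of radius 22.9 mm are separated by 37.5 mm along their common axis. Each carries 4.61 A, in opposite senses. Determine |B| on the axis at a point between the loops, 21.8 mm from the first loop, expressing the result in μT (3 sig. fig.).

Each loop contributes B = μ₀IR²/[2(R²+z²)^(3/2)] on the axis, with z measured from that loop.
Loop 1 (z = 0.0218 m): B₁ = 4.81×10⁻⁵ T. Loop 2 (z = 0.0157 m): B₂ = 7.10×10⁻⁵ T.
The fields oppose: B = |B₁ − B₂| = 2.29×10⁻⁵ T.

B ≈ 22.9 μT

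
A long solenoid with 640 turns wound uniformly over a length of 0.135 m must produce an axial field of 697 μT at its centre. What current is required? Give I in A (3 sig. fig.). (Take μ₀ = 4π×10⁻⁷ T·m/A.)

I ≈ 0.117 A

Inside a long solenoid B = μ₀nI with n = 4741 m⁻¹, so I = B/(μ₀n).
I = 6.97×10⁻⁴ / (4π×10⁻⁷ × 4741) = 0.117 A.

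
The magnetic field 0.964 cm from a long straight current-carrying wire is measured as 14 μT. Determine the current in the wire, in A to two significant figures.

I ≈ 0.67 A

For a long straight wire B = μ₀I/(2πd), so I = 2πdB/μ₀.
I = 2π × 0.00964 × 1.40×10⁻⁵ / (4π×10⁻⁷) = 0.675 A.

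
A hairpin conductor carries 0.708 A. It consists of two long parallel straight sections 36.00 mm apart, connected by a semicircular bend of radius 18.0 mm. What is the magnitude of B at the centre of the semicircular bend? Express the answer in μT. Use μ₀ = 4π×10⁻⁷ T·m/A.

The semicircular arc contributes B_arc = μ₀I·π/(4πR) = μ₀I/(4R) = 1.24×10⁻⁵ T.
Each semi-infinite lead is at perpendicular distance R = 0.018 m from the centre, with the perpendicular foot at its near end, so it contributes μ₀I/(4πR); both point the same way, together 7.87×10⁻⁶ T.
Arc and leads all point the same direction: B = 1.24×10⁻⁵ + 7.87×10⁻⁶ = 2.02×10⁻⁵ T.

B ≈ 20.2 μT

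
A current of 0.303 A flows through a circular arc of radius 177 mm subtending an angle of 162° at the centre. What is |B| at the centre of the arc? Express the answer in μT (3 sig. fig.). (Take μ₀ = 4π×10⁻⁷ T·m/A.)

B ≈ 0.484 μT

The Biot–Savart field of a circular arc at its centre is B = μ₀Iφ/(4πR), with φ = 2.827 rad.
B = (4π×10⁻⁷ × 0.303 × 2.827) / (4π × 0.177) = 4.84×10⁻⁷ T.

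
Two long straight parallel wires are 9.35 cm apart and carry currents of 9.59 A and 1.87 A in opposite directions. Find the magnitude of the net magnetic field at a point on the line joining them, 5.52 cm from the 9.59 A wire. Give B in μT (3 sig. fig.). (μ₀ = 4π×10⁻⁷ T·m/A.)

B ≈ 44.5 μT

Each long wire gives B = μ₀I/(2πd). Distances are d₁ = 0.0552 m and d₂ = 0.0383 m.
B₁ = 3.47×10⁻⁵ T, B₂ = 9.77×10⁻⁶ T.
Between antiparallel currents both contributions point the same way, so they add. B = B₁ + B₂ = 3.47×10⁻⁵ + 9.77×10⁻⁶ = 4.45×10⁻⁵ T.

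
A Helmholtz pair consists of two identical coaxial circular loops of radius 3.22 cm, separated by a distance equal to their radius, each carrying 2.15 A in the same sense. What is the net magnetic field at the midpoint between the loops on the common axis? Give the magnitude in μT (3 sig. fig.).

B ≈ 60.0 μT

Each loop contributes B = μ₀IR²/[2(R²+z²)^(3/2)] on the axis, with z measured from that loop.
Loop 1 (z = 0.0161 m): B₁ = 3.00×10⁻⁵ T. Loop 2 (z = 0.0161 m): B₂ = 3.00×10⁻⁵ T.
The fields add: B = B₁ + B₂ = 6.00×10⁻⁵ T.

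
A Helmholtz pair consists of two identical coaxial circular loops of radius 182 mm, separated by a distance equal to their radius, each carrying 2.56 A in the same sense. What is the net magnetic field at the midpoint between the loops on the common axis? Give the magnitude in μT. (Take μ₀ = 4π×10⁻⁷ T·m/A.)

Each loop contributes B = μ₀IR²/[2(R²+z²)^(3/2)] on the axis, with z measured from that loop.
Loop 1 (z = 0.091 m): B₁ = 6.32×10⁻⁶ T. Loop 2 (z = 0.091 m): B₂ = 6.32×10⁻⁶ T.
The fields add: B = B₁ + B₂ = 1.26×10⁻⁵ T.

B ≈ 12.6 μT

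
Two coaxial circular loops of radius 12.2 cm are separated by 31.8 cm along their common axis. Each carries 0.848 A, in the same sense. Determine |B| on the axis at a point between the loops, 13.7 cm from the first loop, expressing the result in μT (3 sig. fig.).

B ≈ 2.05 μT

Each loop contributes B = μ₀IR²/[2(R²+z²)^(3/2)] on the axis, with z measured from that loop.
Loop 1 (z = 0.137 m): B₁ = 1.28×10⁻⁶ T. Loop 2 (z = 0.181 m): B₂ = 7.63×10⁻⁷ T.
The fields add: B = B₁ + B₂ = 2.05×10⁻⁶ T.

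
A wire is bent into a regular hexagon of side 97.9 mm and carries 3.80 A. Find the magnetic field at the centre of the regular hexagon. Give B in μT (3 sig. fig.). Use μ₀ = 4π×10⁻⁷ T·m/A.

B ≈ 26.9 μT

Each side is a finite straight segment at perpendicular distance d = a/(2 tan(π/6)) = 0.08478 m from the centre, with end-angles ±π/6.
One side contributes B₁ = (μ₀I/4πd)·2 sin(π/6) = 4.48×10⁻⁶ T.
All 6 sides add in the same direction: B = 6 × 4.48×10⁻⁶ = 2.69×10⁻⁵ T.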